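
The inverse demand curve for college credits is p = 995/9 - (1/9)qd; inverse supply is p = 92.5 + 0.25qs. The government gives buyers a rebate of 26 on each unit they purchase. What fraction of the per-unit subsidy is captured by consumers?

Consumer share = 4/13

Pre-subsidy: 995/9 - (1/9)q = 92.5 + 0.25q gives q* = 50 and p* = 105.
With the rebate, buyers effectively pay pb = ps − 26, where ps is the price sellers receive.
On the curves, pb = 995/9 - (1/9)q and ps = 92.5 + 0.25q; the wedge ps − pb = 26 gives 92.5 + 0.25q − (995/9 - (1/9)q) = 26, so q' = 122.
Then pb = 995/9 − (1/9)·122 = 97 and ps = 92.5 + 0.25·122 = 123.
Buyers' price falls by p* − pb = 105 − 97 = 8; sellers' price rises by ps − p* = 123 − 105 = 18.
So consumers capture 8/26 = 4/13 of each unit of subsidy.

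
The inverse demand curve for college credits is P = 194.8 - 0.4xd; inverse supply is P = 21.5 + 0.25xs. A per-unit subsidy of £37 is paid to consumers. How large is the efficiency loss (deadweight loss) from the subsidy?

Pre-subsidy: 194.8 - 0.4x = 21.5 + 0.25x gives x* = 3466/13 and P* = 1146/13.
With the rebate, buyers effectively pay Pb = Ps − 37, where Ps is the price sellers receive.
On the curves, Pb = 194.8 - 0.4x and Ps = 21.5 + 0.25x; the wedge Ps − Pb = 37 gives 21.5 + 0.25x − (194.8 - 0.4x) = 37, so x' = 4206/13.
Then Pb = 194.8 − 0.4·(4206/13) = 850/13 and Ps = 21.5 + 0.25·(4206/13) = 1331/13.
The subsidy expands output by 4206/13 − 3466/13 = 740/13 past the efficient level; on those units the gap between marginal cost and willingness to pay runs from 0 up to 37.
DWL = ½ × 37 × 740/13 = 13690/13.

Deadweight loss = 13690/13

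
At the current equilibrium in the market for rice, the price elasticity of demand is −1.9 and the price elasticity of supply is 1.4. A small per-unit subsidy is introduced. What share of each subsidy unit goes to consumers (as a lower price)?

For a small subsidy around the equilibrium, the benefit split depends on the relative slopes, which at a point are proportional to the elasticities.
Buyer share = εs/(εs + |εd|) = 1.4/(1.4 + 1.9) = 14/33; seller share = |εd|/(εs + |εd|) = 19/33.

Consumer share = 14/33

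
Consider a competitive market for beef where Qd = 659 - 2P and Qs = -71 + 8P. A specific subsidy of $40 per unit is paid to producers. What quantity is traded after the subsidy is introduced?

Q' = 577

Pre-subsidy: 659 - 2P = -71 + 8P gives P* = 73, Q* = 513.
With the subsidy, sellers receive Ps = Pb + 40 for each unit, where Pb is the price buyers pay.
Supply in terms of Pb becomes Qs = -71 + 8(Pb + 40) = 249 + 8Pb. Setting this equal to demand: 659 - 2Pb = 249 + 8Pb, so Pb = 41.
Sellers receive Ps = 41 + 40 = 81; Q' = 659 − 2·41 = 577.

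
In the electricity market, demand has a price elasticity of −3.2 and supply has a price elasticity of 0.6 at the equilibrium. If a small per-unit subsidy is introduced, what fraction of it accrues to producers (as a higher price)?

Producer share = 16/19

For a small subsidy around the equilibrium, the benefit split depends on the relative slopes, which at a point are proportional to the elasticities.
Buyer share = εs/(εs + |εd|) = 0.6/(0.6 + 3.2) = 3/19; seller share = |εd|/(εs + |εd|) = 16/19.
So producers capture 16/19 of the subsidy.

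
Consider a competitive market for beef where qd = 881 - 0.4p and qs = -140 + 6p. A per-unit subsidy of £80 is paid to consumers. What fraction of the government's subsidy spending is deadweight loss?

Pre-subsidy: 881 - 0.4p = -140 + 6p gives p* = 159.53125, q* = 817.1875.
With the rebate, buyers effectively pay pb = ps − 80, where ps is the price sellers receive.
Demand in terms of ps becomes qd = 881 − 0.4(ps − 80) = 913 - 0.4ps. Setting this equal to supply: 913 - 0.4ps = -140 + 6ps, so ps = 164.53125.
Buyers pay pb = 164.53125 − 80 = 84.53125; q' = -140 + 6·164.53125 = 847.1875.
ΔCS = ½(817.1875 + 847.1875)(159.53125 − 84.53125) = 62414.0625; ΔPS = ½(817.1875 + 847.1875)(164.53125 − 159.53125) = 4160.9375.
Government spending = 80 × 847.1875 = 67775.
DWL = ½ × 80 × (847.1875 − 817.1875) = 1200; fraction = 1200 / 67775 = 48/2711.

DWL / government spending = 48/2711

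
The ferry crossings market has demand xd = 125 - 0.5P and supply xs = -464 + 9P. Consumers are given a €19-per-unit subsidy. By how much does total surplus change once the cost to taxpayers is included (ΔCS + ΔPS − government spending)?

Net change in total surplus = -€85.5

Pre-subsidy: 125 - 0.5P = -464 + 9P gives P* = 62, x* = 94.
With the rebate, buyers effectively pay Pb = Ps − 19, where Ps is the price sellers receive.
Demand in terms of Ps becomes xd = 125 − 0.5(Ps − 19) = 134.5 - 0.5Ps. Setting this equal to supply: 134.5 - 0.5Ps = -464 + 9Ps, so Ps = 63.
Buyers pay Pb = 63 − 19 = 44; x' = -464 + 9·63 = 103.
ΔCS = ½(94 + 103)(62 − 44) = 1773; ΔPS = ½(94 + 103)(63 − 62) = 98.5.
Government spending = 19 × 103 = 1957.
Net change = 1773 + 98.5 − 1957 = -85.5. The loss equals the DWL triangle ½·19·9.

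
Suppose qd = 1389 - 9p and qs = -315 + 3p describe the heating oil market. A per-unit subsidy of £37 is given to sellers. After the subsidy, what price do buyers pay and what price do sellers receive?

Buyers pay £132.75; sellers receive £169.75

Pre-subsidy: 1389 - 9p = -315 + 3p gives p* = 142, q* = 111.
With the subsidy, sellers receive ps = pb + 37 for each unit, where pb is the price buyers pay.
Supply in terms of pb becomes qs = -315 + 3(pb + 37) = -204 + 3pb. Setting this equal to demand: 1389 - 9pb = -204 + 3pb, so pb = 132.75.
Sellers receive ps = 132.75 + 37 = 169.75; q' = 1389 − 9·132.75 = 194.25.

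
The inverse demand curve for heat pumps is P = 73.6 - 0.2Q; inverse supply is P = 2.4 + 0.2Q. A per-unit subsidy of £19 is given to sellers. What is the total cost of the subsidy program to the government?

Government cost = £4284.5

Pre-subsidy: 73.6 - 0.2Q = 2.4 + 0.2Q gives Q* = 178 and P* = 38.
With the subsidy, sellers receive Ps = Pb + 19 for each unit, where Pb is the price buyers pay.
On the curves, Pb = 73.6 - 0.2Q and Ps = 2.4 + 0.2Q; the wedge Ps − Pb = 19 gives 2.4 + 0.2Q − (73.6 - 0.2Q) = 19, so Q' = 225.5.
Then Pb = 73.6 − 0.2·225.5 = 28.5 and Ps = 2.4 + 0.2·225.5 = 47.5.
Government outlay = subsidy × quantity = 19 × 225.5 = 4284.5.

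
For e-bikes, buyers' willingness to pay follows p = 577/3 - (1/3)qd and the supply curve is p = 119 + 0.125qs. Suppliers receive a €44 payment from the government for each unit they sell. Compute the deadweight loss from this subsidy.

Pre-subsidy: 577/3 - (1/3)q = 119 + 0.125q gives q* = 160 and p* = 139.
With the subsidy, sellers receive ps = pb + 44 for each unit, where pb is the price buyers pay.
On the curves, pb = 577/3 - (1/3)q and ps = 119 + 0.125q; the wedge ps − pb = 44 gives 119 + 0.125q − (577/3 - (1/3)q) = 44, so q' = 256.
Then pb = 577/3 − (1/3)·256 = 107 and ps = 119 + 0.125·256 = 151.
The subsidy expands output by 256 − 160 = 96 past the efficient level; on those units the gap between marginal cost and willingness to pay runs from 0 up to 44.
DWL = ½ × 44 × 96 = 2112.

Deadweight loss = €2112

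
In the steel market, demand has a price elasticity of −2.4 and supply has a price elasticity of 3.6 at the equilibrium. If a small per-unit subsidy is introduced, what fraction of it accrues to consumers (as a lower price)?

Consumer share = 0.6

For a small subsidy around the equilibrium, the benefit split depends on the relative slopes, which at a point are proportional to the elasticities.
Buyer share = εs/(εs + |εd|) = 3.6/(3.6 + 2.4) = 0.6; seller share = |εd|/(εs + |εd|) = 0.4.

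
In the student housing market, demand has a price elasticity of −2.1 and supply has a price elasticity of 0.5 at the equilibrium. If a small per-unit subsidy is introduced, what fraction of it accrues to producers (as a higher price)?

Producer share = 21/26

For a small subsidy around the equilibrium, the benefit split depends on the relative slopes, which at a point are proportional to the elasticities.
Buyer share = εs/(εs + |εd|) = 0.5/(0.5 + 2.1) = 5/26; seller share = |εd|/(εs + |εd|) = 21/26.
So producers capture 21/26 of the subsidy.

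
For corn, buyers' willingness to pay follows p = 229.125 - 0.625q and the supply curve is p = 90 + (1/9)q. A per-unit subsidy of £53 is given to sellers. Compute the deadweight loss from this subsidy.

Deadweight loss = £1908

Pre-subsidy: 229.125 - 0.625q = 90 + (1/9)q gives q* = 189 and p* = 111.
With the subsidy, sellers receive ps = pb + 53 for each unit, where pb is the price buyers pay.
On the curves, pb = 229.125 - 0.625q and ps = 90 + (1/9)q; the wedge ps − pb = 53 gives 90 + (1/9)q − (229.125 - 0.625q) = 53, so q' = 261.
Then pb = 229.125 − 0.625·261 = 66 and ps = 90 + (1/9)·261 = 119.
The subsidy expands output by 261 − 189 = 72 past the efficient level; on those units the gap between marginal cost and willingness to pay runs from 0 up to 53.
DWL = ½ × 53 × 72 = 1908.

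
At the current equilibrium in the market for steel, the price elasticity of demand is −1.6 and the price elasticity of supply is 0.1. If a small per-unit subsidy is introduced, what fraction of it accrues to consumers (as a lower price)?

For a small subsidy around the equilibrium, the benefit split depends on the relative slopes, which at a point are proportional to the elasticities.
Buyer share = εs/(εs + |εd|) = 0.1/(0.1 + 1.6) = 1/17; seller share = |εd|/(εs + |εd|) = 16/17.

Consumer share = 1/17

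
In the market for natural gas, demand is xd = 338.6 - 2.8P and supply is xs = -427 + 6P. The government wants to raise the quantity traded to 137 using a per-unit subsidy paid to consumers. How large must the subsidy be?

At x = 137, invert demand for the buyer price: Pb = (338.6 − 137)/2.8 = 72; invert supply for the seller price: Ps = (137 − (-427))/6 = 94.
The subsidy must fill the gap: s = Ps − Pb = 94 − 72 = 22.

Required subsidy s = 22 per unit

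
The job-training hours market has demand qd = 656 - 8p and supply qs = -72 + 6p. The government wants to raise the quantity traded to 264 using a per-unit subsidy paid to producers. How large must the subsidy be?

At q = 264, invert demand for the buyer price: pb = (656 − 264)/8 = 49; invert supply for the seller price: ps = (264 − (-72))/6 = 56.
The subsidy must fill the gap: s = ps − pb = 56 − 49 = 7.

Required subsidy s = 7 per unit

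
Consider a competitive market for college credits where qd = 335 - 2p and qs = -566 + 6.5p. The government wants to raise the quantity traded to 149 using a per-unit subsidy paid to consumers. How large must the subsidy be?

Required subsidy s = 17 per unit

At q = 149, invert demand for the buyer price: pb = (335 − 149)/2 = 93; invert supply for the seller price: ps = (149 − (-566))/6.5 = 110.
The subsidy must fill the gap: s = ps − pb = 110 − 93 = 17.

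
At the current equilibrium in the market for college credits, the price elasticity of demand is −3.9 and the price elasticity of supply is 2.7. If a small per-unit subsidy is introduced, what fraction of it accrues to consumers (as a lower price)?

For a small subsidy around the equilibrium, the benefit split depends on the relative slopes, which at a point are proportional to the elasticities.
Buyer share = εs/(εs + |εd|) = 2.7/(2.7 + 3.9) = 9/22; seller share = |εd|/(εs + |εd|) = 13/22.

Consumer share = 9/22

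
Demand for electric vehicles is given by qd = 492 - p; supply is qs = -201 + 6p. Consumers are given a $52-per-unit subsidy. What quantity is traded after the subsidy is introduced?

Pre-subsidy: 492 - p = -201 + 6p gives p* = 99, q* = 393.
With the rebate, buyers effectively pay pb = ps − 52, where ps is the price sellers receive.
Demand in terms of ps becomes qd = 492 − 1(ps − 52) = 544 - ps. Setting this equal to supply: 544 - ps = -201 + 6ps, so ps = 745/7.
Buyers pay pb = 745/7 − 52 = 381/7; q' = -201 + 6·(745/7) = 3063/7.

q' = 3063/7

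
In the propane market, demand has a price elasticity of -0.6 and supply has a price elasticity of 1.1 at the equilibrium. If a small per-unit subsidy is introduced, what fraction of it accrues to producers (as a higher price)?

For a small subsidy around the equilibrium, the benefit split depends on the relative slopes, which at a point are proportional to the elasticities.
Buyer share = εs/(εs + |εd|) = 1.1/(1.1 + 0.6) = 11/17; seller share = |εd|/(εs + |εd|) = 6/17.
So producers capture 6/17 of the subsidy.

Producer share = 6/17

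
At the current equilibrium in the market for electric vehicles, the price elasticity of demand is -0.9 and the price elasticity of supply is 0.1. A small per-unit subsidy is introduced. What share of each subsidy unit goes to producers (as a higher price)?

Producer share = 0.9

For a small subsidy around the equilibrium, the benefit split depends on the relative slopes, which at a point are proportional to the elasticities.
Buyer share = εs/(εs + |εd|) = 0.1/(0.1 + 0.9) = 0.1; seller share = |εd|/(εs + |εd|) = 0.9.
So producers capture 0.9 of the subsidy.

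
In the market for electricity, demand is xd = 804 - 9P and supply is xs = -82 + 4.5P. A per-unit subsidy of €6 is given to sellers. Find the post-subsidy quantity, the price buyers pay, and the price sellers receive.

Pre-subsidy: 804 - 9P = -82 + 4.5P gives P* = 1772/27, x* = 640/3.
With the subsidy, sellers receive Ps = Pb + 6 for each unit, where Pb is the price buyers pay.
Supply in terms of Pb becomes xs = -82 + 4.5(Pb + 6) = -55 + 4.5Pb. Setting this equal to demand: 804 - 9Pb = -55 + 4.5Pb, so Pb = 1718/27.
Sellers receive Ps = 1718/27 + 6 = 1880/27; x' = 804 − 9·(1718/27) = 694/3.

x' = 694/3; buyers pay 1718/27; sellers receive 1880/27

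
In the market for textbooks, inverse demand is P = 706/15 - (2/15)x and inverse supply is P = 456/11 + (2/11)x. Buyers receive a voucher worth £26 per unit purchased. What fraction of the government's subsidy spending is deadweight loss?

Pre-subsidy: 706/15 - (2/15)x = 456/11 + (2/11)x gives x* = 463/26 and P* = 581/13.
With the rebate, buyers effectively pay Pb = Ps − 26, where Ps is the price sellers receive.
On the curves, Pb = 706/15 - (2/15)x and Ps = 456/11 + (2/11)x; the wedge Ps − Pb = 26 gives 456/11 + (2/11)x − (706/15 - (2/15)x) = 26, so x' = 1304/13.
Then Pb = 706/15 − (2/15)·(1304/13) = 438/13 and Ps = 456/11 + (2/11)·(1304/13) = 776/13.
ΔCS = ½(463/26 + 1304/13)(581/13 − 438/13) = 33781/52; ΔPS = ½(463/26 + 1304/13)(776/13 − 581/13) = 46065/52.
Government spending = 26 × 1304/13 = 2608.
DWL = ½ × 26 × (1304/13 − 463/26) = 1072.5; fraction = 1072.5 / 2608 = 2145/5216.

DWL / government spending = 2145/5216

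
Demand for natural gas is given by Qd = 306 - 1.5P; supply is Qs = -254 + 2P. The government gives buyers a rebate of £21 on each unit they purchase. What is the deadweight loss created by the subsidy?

Deadweight loss = £189

Pre-subsidy: 306 - 1.5P = -254 + 2P gives P* = 160, Q* = 66.
With the rebate, buyers effectively pay Pb = Ps − 21, where Ps is the price sellers receive.
Demand in terms of Ps becomes Qd = 306 − 1.5(Ps − 21) = 337.5 - 1.5Ps. Setting this equal to supply: 337.5 - 1.5Ps = -254 + 2Ps, so Ps = 169.
Buyers pay Pb = 169 − 21 = 148; Q' = -254 + 2·169 = 84.
The subsidy expands output by 84 − 66 = 18 past the efficient level; on those units the gap between marginal cost and willingness to pay runs from 0 up to 21.
DWL = ½ × 21 × 18 = 189.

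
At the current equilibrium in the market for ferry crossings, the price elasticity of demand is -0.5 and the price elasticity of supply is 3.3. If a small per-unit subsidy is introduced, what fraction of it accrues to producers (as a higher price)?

Producer share = 5/38

For a small subsidy around the equilibrium, the benefit split depends on the relative slopes, which at a point are proportional to the elasticities.
Buyer share = εs/(εs + |εd|) = 3.3/(3.3 + 0.5) = 33/38; seller share = |εd|/(εs + |εd|) = 5/38.
So producers capture 5/38 of the subsidy.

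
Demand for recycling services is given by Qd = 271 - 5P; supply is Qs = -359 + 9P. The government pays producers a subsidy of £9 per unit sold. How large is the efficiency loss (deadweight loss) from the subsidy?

Deadweight loss = 3645/28

Pre-subsidy: 271 - 5P = -359 + 9P gives P* = 45, Q* = 46.
With the subsidy, sellers receive Ps = Pb + 9 for each unit, where Pb is the price buyers pay.
Supply in terms of Pb becomes Qs = -359 + 9(Pb + 9) = -278 + 9Pb. Setting this equal to demand: 271 - 5Pb = -278 + 9Pb, so Pb = 549/14.
Sellers receive Ps = 549/14 + 9 = 675/14; Q' = 271 − 5·(549/14) = 1049/14.
The subsidy expands output by 1049/14 − 46 = 405/14 past the efficient level; on those units the gap between marginal cost and willingness to pay runs from 0 up to 9.
DWL = ½ × 9 × 405/14 = 3645/28.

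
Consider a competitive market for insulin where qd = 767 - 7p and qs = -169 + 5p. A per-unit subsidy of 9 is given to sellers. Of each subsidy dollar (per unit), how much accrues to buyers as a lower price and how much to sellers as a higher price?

Buyers gain 3.75 per unit; sellers gain 5.25 per unit

Pre-subsidy: 767 - 7p = -169 + 5p gives p* = 78, q* = 221.
With the subsidy, sellers receive ps = pb + 9 for each unit, where pb is the price buyers pay.
Supply in terms of pb becomes qs = -169 + 5(pb + 9) = -124 + 5pb. Setting this equal to demand: 767 - 7pb = -124 + 5pb, so pb = 74.25.
Sellers receive ps = 74.25 + 9 = 83.25; q' = 767 − 7·74.25 = 247.25.
Buyers' price falls by p* − pb = 78 − 74.25 = 3.75; sellers' price rises by ps − p* = 83.25 − 78 = 5.25.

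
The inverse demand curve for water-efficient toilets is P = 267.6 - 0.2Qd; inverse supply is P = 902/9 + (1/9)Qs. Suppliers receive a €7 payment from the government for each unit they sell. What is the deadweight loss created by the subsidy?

Pre-subsidy: 267.6 - 0.2Q = 902/9 + (1/9)Q gives Q* = 538 and P* = 160.
With the subsidy, sellers receive Ps = Pb + 7 for each unit, where Pb is the price buyers pay.
On the curves, Pb = 267.6 - 0.2Q and Ps = 902/9 + (1/9)Q; the wedge Ps − Pb = 7 gives 902/9 + (1/9)Q − (267.6 - 0.2Q) = 7, so Q' = 560.5.
Then Pb = 267.6 − 0.2·560.5 = 155.5 and Ps = 902/9 + (1/9)·560.5 = 162.5.
The subsidy expands output by 560.5 − 538 = 22.5 past the efficient level; on those units the gap between marginal cost and willingness to pay runs from 0 up to 7.
DWL = ½ × 7 × 22.5 = 78.75.

Deadweight loss = €78.75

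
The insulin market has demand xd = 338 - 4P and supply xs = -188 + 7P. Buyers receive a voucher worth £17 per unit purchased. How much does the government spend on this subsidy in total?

Government cost = £3230

Pre-subsidy: 338 - 4P = -188 + 7P gives P* = 526/11, x* = 1614/11.
With the rebate, buyers effectively pay Pb = Ps − 17, where Ps is the price sellers receive.
Demand in terms of Ps becomes xd = 338 − 4(Ps − 17) = 406 - 4Ps. Setting this equal to supply: 406 - 4Ps = -188 + 7Ps, so Ps = 54.
Buyers pay Pb = 54 − 17 = 37; x' = -188 + 7·54 = 190.
Government outlay = subsidy × quantity = 17 × 190 = 3230.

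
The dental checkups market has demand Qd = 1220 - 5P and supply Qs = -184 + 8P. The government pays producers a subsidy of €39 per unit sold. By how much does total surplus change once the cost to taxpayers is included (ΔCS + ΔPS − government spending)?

Pre-subsidy: 1220 - 5P = -184 + 8P gives P* = 108, Q* = 680.
With the subsidy, sellers receive Ps = Pb + 39 for each unit, where Pb is the price buyers pay.
Supply in terms of Pb becomes Qs = -184 + 8(Pb + 39) = 128 + 8Pb. Setting this equal to demand: 1220 - 5Pb = 128 + 8Pb, so Pb = 84.
Sellers receive Ps = 84 + 39 = 123; Q' = 1220 − 5·84 = 800.
ΔCS = ½(680 + 800)(108 − 84) = 17760; ΔPS = ½(680 + 800)(123 − 108) = 11100.
Government spending = 39 × 800 = 31200.
Net change = 17760 + 11100 − 31200 = -2340. The loss equals the DWL triangle ½·39·120.

Net change in total surplus = -€2340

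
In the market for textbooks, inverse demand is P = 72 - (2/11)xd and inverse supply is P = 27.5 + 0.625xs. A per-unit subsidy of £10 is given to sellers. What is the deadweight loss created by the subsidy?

Pre-subsidy: 72 - (2/11)x = 27.5 + 0.625x gives x* = 3916/71 and P* = 4400/71.
With the subsidy, sellers receive Ps = Pb + 10 for each unit, where Pb is the price buyers pay.
On the curves, Pb = 72 - (2/11)x and Ps = 27.5 + 0.625x; the wedge Ps − Pb = 10 gives 27.5 + 0.625x − (72 - (2/11)x) = 10, so x' = 4796/71.
Then Pb = 72 − (2/11)·(4796/71) = 4240/71 and Ps = 27.5 + 0.625·(4796/71) = 4950/71.
The subsidy expands output by 4796/71 − 3916/71 = 880/71 past the efficient level; on those units the gap between marginal cost and willingness to pay runs from 0 up to 10.
DWL = ½ × 10 × 880/71 = 4400/71.

Deadweight loss = 4400/71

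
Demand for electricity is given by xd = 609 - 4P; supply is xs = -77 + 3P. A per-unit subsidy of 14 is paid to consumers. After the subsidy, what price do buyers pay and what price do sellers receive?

Buyers pay 92; sellers receive 106

Pre-subsidy: 609 - 4P = -77 + 3P gives P* = 98, x* = 217.
With the rebate, buyers effectively pay Pb = Ps − 14, where Ps is the price sellers receive.
Demand in terms of Ps becomes xd = 609 − 4(Ps − 14) = 665 - 4Ps. Setting this equal to supply: 665 - 4Ps = -77 + 3Ps, so Ps = 106.
Buyers pay Pb = 106 − 14 = 92; x' = -77 + 3·106 = 241.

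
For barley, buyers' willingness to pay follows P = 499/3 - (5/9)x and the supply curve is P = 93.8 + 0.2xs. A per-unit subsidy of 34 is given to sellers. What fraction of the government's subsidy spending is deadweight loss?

DWL / government spending = 15/94

Pre-subsidy: 499/3 - (5/9)x = 93.8 + 0.2x gives x* = 96 and P* = 113.
With the subsidy, sellers receive Ps = Pb + 34 for each unit, where Pb is the price buyers pay.
On the curves, Pb = 499/3 - (5/9)x and Ps = 93.8 + 0.2x; the wedge Ps − Pb = 34 gives 93.8 + 0.2x − (499/3 - (5/9)x) = 34, so x' = 141.
Then Pb = 499/3 − (5/9)·141 = 88 and Ps = 93.8 + 0.2·141 = 122.
ΔCS = ½(96 + 141)(113 − 88) = 2962.5; ΔPS = ½(96 + 141)(122 − 113) = 1066.5.
Government spending = 34 × 141 = 4794.
DWL = ½ × 34 × (141 − 96) = 765; fraction = 765 / 4794 = 15/94.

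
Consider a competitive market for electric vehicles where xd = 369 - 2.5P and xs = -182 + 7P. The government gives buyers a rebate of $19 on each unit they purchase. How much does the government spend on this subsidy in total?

Government cost = $4921

Pre-subsidy: 369 - 2.5P = -182 + 7P gives P* = 58, x* = 224.
With the rebate, buyers effectively pay Pb = Ps − 19, where Ps is the price sellers receive.
Demand in terms of Ps becomes xd = 369 − 2.5(Ps − 19) = 416.5 - 2.5Ps. Setting this equal to supply: 416.5 - 2.5Ps = -182 + 7Ps, so Ps = 63.
Buyers pay Pb = 63 − 19 = 44; x' = -182 + 7·63 = 259.
Government outlay = subsidy × quantity = 19 × 259 = 4921.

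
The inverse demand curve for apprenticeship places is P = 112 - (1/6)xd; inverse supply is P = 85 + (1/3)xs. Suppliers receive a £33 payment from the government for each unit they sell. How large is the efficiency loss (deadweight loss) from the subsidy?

Deadweight loss = £1089

Pre-subsidy: 112 - (1/6)x = 85 + (1/3)x gives x* = 54 and P* = 103.
With the subsidy, sellers receive Ps = Pb + 33 for each unit, where Pb is the price buyers pay.
On the curves, Pb = 112 - (1/6)x and Ps = 85 + (1/3)x; the wedge Ps − Pb = 33 gives 85 + (1/3)x − (112 - (1/6)x) = 33, so x' = 120.
Then Pb = 112 − (1/6)·120 = 92 and Ps = 85 + (1/3)·120 = 125.
The subsidy expands output by 120 − 54 = 66 past the efficient level; on those units the gap between marginal cost and willingness to pay runs from 0 up to 33.
DWL = ½ × 33 × 66 = 1089.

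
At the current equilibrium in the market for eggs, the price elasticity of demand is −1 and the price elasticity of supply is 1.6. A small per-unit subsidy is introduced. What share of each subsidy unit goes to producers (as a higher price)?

Producer share = 5/13

For a small subsidy around the equilibrium, the benefit split depends on the relative slopes, which at a point are proportional to the elasticities.
Buyer share = εs/(εs + |εd|) = 1.6/(1.6 + 1) = 8/13; seller share = |εd|/(εs + |εd|) = 5/13.
So producers capture 5/13 of the subsidy.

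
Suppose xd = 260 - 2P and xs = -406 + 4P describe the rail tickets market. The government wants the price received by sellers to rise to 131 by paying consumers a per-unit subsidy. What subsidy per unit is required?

At a seller price of 131, quantity supplied is -406 + 4·131 = 118.
Buyers absorb 118 only when they pay Pb with 260 − 2·Pb = 118, i.e. Pb = 71.
s = Ps − Pb = 131 − 71 = 60.

Required subsidy s = 60 per unit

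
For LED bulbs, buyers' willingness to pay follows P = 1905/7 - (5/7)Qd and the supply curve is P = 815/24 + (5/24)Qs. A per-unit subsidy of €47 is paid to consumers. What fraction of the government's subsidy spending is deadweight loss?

Pre-subsidy: 1905/7 - (5/7)Q = 815/24 + (5/24)Q gives Q* = 8003/31 and P* = 2720/31.
With the rebate, buyers effectively pay Pb = Ps − 47, where Ps is the price sellers receive.
On the curves, Pb = 1905/7 - (5/7)Q and Ps = 815/24 + (5/24)Q; the wedge Ps − Pb = 47 gives 815/24 + (5/24)Q − (1905/7 - (5/7)Q) = 47, so Q' = 47911/155.
Then Pb = 1905/7 − (5/7)·(47911/155) = 1592/31 and Ps = 815/24 + (5/24)·(47911/155) = 3049/31.
ΔCS = ½(8003/31 + 47911/155)(2720/31 − 1592/31) = 49590264/4805; ΔPS = ½(8003/31 + 47911/155)(3049/31 − 2720/31) = 14463827/4805.
Government spending = 47 × 47911/155 = 2251817/155.
DWL = ½ × 47 × (47911/155 − 8003/31) = 185556/155; fraction = (185556/155) / (2251817/155) = 3948/47911.

DWL / government spending = 3948/47911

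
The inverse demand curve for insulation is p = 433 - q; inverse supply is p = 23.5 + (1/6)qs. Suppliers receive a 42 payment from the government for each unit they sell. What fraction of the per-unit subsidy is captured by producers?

Pre-subsidy: 433 - q = 23.5 + (1/6)q gives q* = 351 and p* = 82.
With the subsidy, sellers receive ps = pb + 42 for each unit, where pb is the price buyers pay.
On the curves, pb = 433 - q and ps = 23.5 + (1/6)q; the wedge ps − pb = 42 gives 23.5 + (1/6)q − (433 - q) = 42, so q' = 387.
Then pb = 433 − 1·387 = 46 and ps = 23.5 + (1/6)·387 = 88.
Buyers' price falls by p* − pb = 82 − 46 = 36; sellers' price rises by ps − p* = 88 − 82 = 6.
So producers capture 6/42 = 1/7 of each unit of subsidy.

Producer share = 1/7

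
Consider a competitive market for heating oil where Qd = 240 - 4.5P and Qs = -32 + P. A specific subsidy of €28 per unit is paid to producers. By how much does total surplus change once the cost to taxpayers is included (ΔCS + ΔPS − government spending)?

Pre-subsidy: 240 - 4.5P = -32 + P gives P* = 544/11, Q* = 192/11.
With the subsidy, sellers receive Ps = Pb + 28 for each unit, where Pb is the price buyers pay.
Supply in terms of Pb becomes Qs = -32 + 1(Pb + 28) = -4 + Pb. Setting this equal to demand: 240 - 4.5Pb = -4 + Pb, so Pb = 488/11.
Sellers receive Ps = 488/11 + 28 = 796/11; Q' = 240 − 4.5·(488/11) = 444/11.
ΔCS = ½(192/11 + 444/11)(544/11 − 488/11) = 17808/121; ΔPS = ½(192/11 + 444/11)(796/11 − 544/11) = 80136/121.
Government spending = 28 × 444/11 = 12432/11.
Net change = 17808/121 + 80136/121 − 12432/11 = -3528/11. The loss equals the DWL triangle ½·28·252/11.

Net change in total surplus = -3528/11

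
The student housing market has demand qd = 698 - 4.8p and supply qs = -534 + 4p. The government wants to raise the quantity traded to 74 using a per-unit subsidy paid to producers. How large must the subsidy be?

Required subsidy s = 22 per unit

At q = 74, invert demand for the buyer price: pb = (698 − 74)/4.8 = 130; invert supply for the seller price: ps = (74 − (-534))/4 = 152.
The subsidy must fill the gap: s = ps − pb = 152 − 130 = 22.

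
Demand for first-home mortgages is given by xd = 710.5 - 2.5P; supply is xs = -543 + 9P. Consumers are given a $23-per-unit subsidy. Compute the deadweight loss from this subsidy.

Deadweight loss = $517.5

Pre-subsidy: 710.5 - 2.5P = -543 + 9P gives P* = 109, x* = 438.
With the rebate, buyers effectively pay Pb = Ps − 23, where Ps is the price sellers receive.
Demand in terms of Ps becomes xd = 710.5 − 2.5(Ps − 23) = 768 - 2.5Ps. Setting this equal to supply: 768 - 2.5Ps = -543 + 9Ps, so Ps = 114.
Buyers pay Pb = 114 − 23 = 91; x' = -543 + 9·114 = 483.
The subsidy expands output by 483 − 438 = 45 past the efficient level; on those units the gap between marginal cost and willingness to pay runs from 0 up to 23.
DWL = ½ × 23 × 45 = 517.5.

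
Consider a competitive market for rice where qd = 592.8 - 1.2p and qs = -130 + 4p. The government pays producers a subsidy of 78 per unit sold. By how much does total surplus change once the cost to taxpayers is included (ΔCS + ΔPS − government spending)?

Net change in total surplus = -2808

Pre-subsidy: 592.8 - 1.2p = -130 + 4p gives p* = 139, q* = 426.
With the subsidy, sellers receive ps = pb + 78 for each unit, where pb is the price buyers pay.
Supply in terms of pb becomes qs = -130 + 4(pb + 78) = 182 + 4pb. Setting this equal to demand: 592.8 - 1.2pb = 182 + 4pb, so pb = 79.
Sellers receive ps = 79 + 78 = 157; q' = 592.8 − 1.2·79 = 498.
ΔCS = ½(426 + 498)(139 − 79) = 27720; ΔPS = ½(426 + 498)(157 − 139) = 8316.
Government spending = 78 × 498 = 38844.
Net change = 27720 + 8316 − 38844 = -2808. The loss equals the DWL triangle ½·78·72.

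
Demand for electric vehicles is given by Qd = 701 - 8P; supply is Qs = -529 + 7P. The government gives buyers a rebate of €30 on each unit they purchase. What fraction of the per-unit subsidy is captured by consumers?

Pre-subsidy: 701 - 8P = -529 + 7P gives P* = 82, Q* = 45.
With the rebate, buyers effectively pay Pb = Ps − 30, where Ps is the price sellers receive.
Demand in terms of Ps becomes Qd = 701 − 8(Ps − 30) = 941 - 8Ps. Setting this equal to supply: 941 - 8Ps = -529 + 7Ps, so Ps = 98.
Buyers pay Pb = 98 − 30 = 68; Q' = -529 + 7·98 = 157.
Buyers' price falls by P* − Pb = 82 − 68 = 14; sellers' price rises by Ps − P* = 98 − 82 = 16.
So consumers capture 14/30 = 7/15 of each unit of subsidy.

Consumer share = 7/15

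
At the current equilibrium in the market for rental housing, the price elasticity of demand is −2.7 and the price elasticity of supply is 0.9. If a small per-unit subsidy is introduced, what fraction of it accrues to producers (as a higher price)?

Producer share = 0.75

For a small subsidy around the equilibrium, the benefit split depends on the relative slopes, which at a point are proportional to the elasticities.
Buyer share = εs/(εs + |εd|) = 0.9/(0.9 + 2.7) = 0.25; seller share = |εd|/(εs + |εd|) = 0.75.
So producers capture 0.75 of the subsidy.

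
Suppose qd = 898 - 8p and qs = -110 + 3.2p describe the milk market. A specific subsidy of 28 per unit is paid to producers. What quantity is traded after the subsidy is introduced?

Pre-subsidy: 898 - 8p = -110 + 3.2p gives p* = 90, q* = 178.
With the subsidy, sellers receive ps = pb + 28 for each unit, where pb is the price buyers pay.
Supply in terms of pb becomes qs = -110 + 3.2(pb + 28) = -20.4 + 3.2pb. Setting this equal to demand: 898 - 8pb = -20.4 + 3.2pb, so pb = 82.
Sellers receive ps = 82 + 28 = 110; q' = 898 − 8·82 = 242.

q' = 242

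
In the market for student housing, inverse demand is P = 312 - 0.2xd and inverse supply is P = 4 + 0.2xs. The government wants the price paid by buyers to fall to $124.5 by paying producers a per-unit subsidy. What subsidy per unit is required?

Required subsidy s = $67 per unit

At a buyer price of 124.5, quantity demanded is 1560 − 5·124.5 = 937.5.
Sellers supply 937.5 only when they receive Ps = 4 + 0.2·937.5 = 191.5.
s = Ps − Pb = 191.5 − 124.5 = 67.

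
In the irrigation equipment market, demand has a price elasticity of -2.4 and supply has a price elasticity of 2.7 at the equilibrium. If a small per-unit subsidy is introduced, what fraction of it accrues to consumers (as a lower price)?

Consumer share = 9/17

For a small subsidy around the equilibrium, the benefit split depends on the relative slopes, which at a point are proportional to the elasticities.
Buyer share = εs/(εs + |εd|) = 2.7/(2.7 + 2.4) = 9/17; seller share = |εd|/(εs + |εd|) = 8/17.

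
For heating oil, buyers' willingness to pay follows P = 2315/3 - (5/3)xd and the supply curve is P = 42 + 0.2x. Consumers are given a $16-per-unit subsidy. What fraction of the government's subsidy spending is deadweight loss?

Pre-subsidy: 2315/3 - (5/3)x = 42 + 0.2x gives x* = 10945/28 and P* = 3365/28.
With the rebate, buyers effectively pay Pb = Ps − 16, where Ps is the price sellers receive.
On the curves, Pb = 2315/3 - (5/3)x and Ps = 42 + 0.2x; the wedge Ps − Pb = 16 gives 42 + 0.2x − (2315/3 - (5/3)x) = 16, so x' = 11185/28.
Then Pb = 2315/3 − (5/3)·(11185/28) = 2965/28 and Ps = 42 + 0.2·(11185/28) = 3413/28.
ΔCS = ½(10945/28 + 11185/28)(3365/28 − 2965/28) = 276625/49; ΔPS = ½(10945/28 + 11185/28)(3413/28 − 3365/28) = 33195/49.
Government spending = 16 × 11185/28 = 44740/7.
DWL = ½ × 16 × (11185/28 − 10945/28) = 480/7; fraction = (480/7) / (44740/7) = 24/2237.

DWL / government spending = 24/2237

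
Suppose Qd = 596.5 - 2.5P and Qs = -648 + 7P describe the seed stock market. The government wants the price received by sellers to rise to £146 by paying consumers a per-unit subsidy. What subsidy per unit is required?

Required subsidy s = £57 per unit

At a seller price of 146, quantity supplied is -648 + 7·146 = 374.
Buyers absorb 374 only when they pay Pb with 596.5 − 2.5·Pb = 374, i.e. Pb = 89.
s = Ps − Pb = 146 − 89 = 57.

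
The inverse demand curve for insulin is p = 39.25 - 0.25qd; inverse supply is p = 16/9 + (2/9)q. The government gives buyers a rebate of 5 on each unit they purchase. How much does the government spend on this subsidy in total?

Government cost = 7645/17

Pre-subsidy: 39.25 - 0.25q = 16/9 + (2/9)q gives q* = 1349/17 and p* = 330/17.
With the rebate, buyers effectively pay pb = ps − 5, where ps is the price sellers receive.
On the curves, pb = 39.25 - 0.25q and ps = 16/9 + (2/9)q; the wedge ps − pb = 5 gives 16/9 + (2/9)q − (39.25 - 0.25q) = 5, so q' = 1529/17.
Then pb = 39.25 − 0.25·(1529/17) = 285/17 and ps = 16/9 + (2/9)·(1529/17) = 370/17.
Government outlay = subsidy × quantity = 5 × 1529/17 = 7645/17.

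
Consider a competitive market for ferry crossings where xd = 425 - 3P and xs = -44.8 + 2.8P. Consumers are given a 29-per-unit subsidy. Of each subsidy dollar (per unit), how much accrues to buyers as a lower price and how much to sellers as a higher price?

Pre-subsidy: 425 - 3P = -44.8 + 2.8P gives P* = 81, x* = 182.
With the rebate, buyers effectively pay Pb = Ps − 29, where Ps is the price sellers receive.
Demand in terms of Ps becomes xd = 425 − 3(Ps − 29) = 512 - 3Ps. Setting this equal to supply: 512 - 3Ps = -44.8 + 2.8Ps, so Ps = 96.
Buyers pay Pb = 96 − 29 = 67; x' = -44.8 + 2.8·96 = 224.
Buyers' price falls by P* − Pb = 81 − 67 = 14; sellers' price rises by Ps − P* = 96 − 81 = 15.

Buyers gain 14 per unit; sellers gain 15 per unit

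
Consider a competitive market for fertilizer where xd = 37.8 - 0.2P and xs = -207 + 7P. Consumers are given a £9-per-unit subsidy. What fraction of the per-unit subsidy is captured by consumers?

Consumer share = 35/36

Pre-subsidy: 37.8 - 0.2P = -207 + 7P gives P* = 34, x* = 31.
With the rebate, buyers effectively pay Pb = Ps − 9, where Ps is the price sellers receive.
Demand in terms of Ps becomes xd = 37.8 − 0.2(Ps − 9) = 39.6 - 0.2Ps. Setting this equal to supply: 39.6 - 0.2Ps = -207 + 7Ps, so Ps = 34.25.
Buyers pay Pb = 34.25 − 9 = 25.25; x' = -207 + 7·34.25 = 32.75.
Buyers' price falls by P* − Pb = 34 − 25.25 = 8.75; sellers' price rises by Ps − P* = 34.25 − 34 = 0.25.
So consumers capture 8.75/9 = 35/36 of each unit of subsidy.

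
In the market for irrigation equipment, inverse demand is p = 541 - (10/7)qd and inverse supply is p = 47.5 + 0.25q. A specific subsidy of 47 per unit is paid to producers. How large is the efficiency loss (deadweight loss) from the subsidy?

Pre-subsidy: 541 - (10/7)q = 47.5 + 0.25q gives q* = 294 and p* = 121.
With the subsidy, sellers receive ps = pb + 47 for each unit, where pb is the price buyers pay.
On the curves, pb = 541 - (10/7)q and ps = 47.5 + 0.25q; the wedge ps − pb = 47 gives 47.5 + 0.25q − (541 - (10/7)q) = 47, so q' = 322.
Then pb = 541 − (10/7)·322 = 81 and ps = 47.5 + 0.25·322 = 128.
The subsidy expands output by 322 − 294 = 28 past the efficient level; on those units the gap between marginal cost and willingness to pay runs from 0 up to 47.
DWL = ½ × 47 × 28 = 658.

Deadweight loss = 658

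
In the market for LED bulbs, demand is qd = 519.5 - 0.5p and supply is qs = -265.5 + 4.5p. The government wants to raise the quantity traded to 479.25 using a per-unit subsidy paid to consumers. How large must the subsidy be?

At q = 479.25, invert demand for the buyer price: pb = (519.5 − 479.25)/0.5 = 80.5; invert supply for the seller price: ps = (479.25 − (-265.5))/4.5 = 165.5.
The subsidy must fill the gap: s = ps − pb = 165.5 − 80.5 = 85.

Required subsidy s = 85 per unit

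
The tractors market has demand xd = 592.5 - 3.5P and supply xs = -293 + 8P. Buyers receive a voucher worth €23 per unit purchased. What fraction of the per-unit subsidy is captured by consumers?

Consumer share = 16/23

Pre-subsidy: 592.5 - 3.5P = -293 + 8P gives P* = 77, x* = 323.
With the rebate, buyers effectively pay Pb = Ps − 23, where Ps is the price sellers receive.
Demand in terms of Ps becomes xd = 592.5 − 3.5(Ps − 23) = 673 - 3.5Ps. Setting this equal to supply: 673 - 3.5Ps = -293 + 8Ps, so Ps = 84.
Buyers pay Pb = 84 − 23 = 61; x' = -293 + 8·84 = 379.
Buyers' price falls by P* − Pb = 77 − 61 = 16; sellers' price rises by Ps − P* = 84 − 77 = 7.
So consumers capture 16/23 = 16/23 of each unit of subsidy.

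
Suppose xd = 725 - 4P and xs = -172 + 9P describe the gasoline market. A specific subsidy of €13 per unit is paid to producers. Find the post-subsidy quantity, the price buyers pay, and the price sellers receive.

x' = 485; buyers pay €60; sellers receive €73

Pre-subsidy: 725 - 4P = -172 + 9P gives P* = 69, x* = 449.
With the subsidy, sellers receive Ps = Pb + 13 for each unit, where Pb is the price buyers pay.
Supply in terms of Pb becomes xs = -172 + 9(Pb + 13) = -55 + 9Pb. Setting this equal to demand: 725 - 4Pb = -55 + 9Pb, so Pb = 60.
Sellers receive Ps = 60 + 13 = 73; x' = 725 − 4·60 = 485.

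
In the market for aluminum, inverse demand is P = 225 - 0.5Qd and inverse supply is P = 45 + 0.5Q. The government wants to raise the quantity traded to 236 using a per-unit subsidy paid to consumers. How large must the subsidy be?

Required subsidy s = 56 per unit

At Q = 236, from the demand curve buyers pay Pb = 225 − 0.5·236 = 107; from the supply curve sellers need Ps = 45 + 0.5·236 = 163.
The subsidy must fill the gap: s = Ps − Pb = 163 − 107 = 56.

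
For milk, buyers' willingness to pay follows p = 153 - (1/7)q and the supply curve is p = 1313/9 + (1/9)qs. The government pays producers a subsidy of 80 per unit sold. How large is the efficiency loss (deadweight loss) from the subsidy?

Deadweight loss = 12600

Pre-subsidy: 153 - (1/7)q = 1313/9 + (1/9)q gives q* = 28 and p* = 149.
With the subsidy, sellers receive ps = pb + 80 for each unit, where pb is the price buyers pay.
On the curves, pb = 153 - (1/7)q and ps = 1313/9 + (1/9)q; the wedge ps − pb = 80 gives 1313/9 + (1/9)q − (153 - (1/7)q) = 80, so q' = 343.
Then pb = 153 − (1/7)·343 = 104 and ps = 1313/9 + (1/9)·343 = 184.
The subsidy expands output by 343 − 28 = 315 past the efficient level; on those units the gap between marginal cost and willingness to pay runs from 0 up to 80.
DWL = ½ × 80 × 315 = 12600.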